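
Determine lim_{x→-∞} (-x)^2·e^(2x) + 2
The product is a 0·∞ indeterminate form at x → -∞.
Rewrite the product as (-x)^2 / e^(-2x) (an ∞/∞ form) and apply L'Hôpital, or use the standard hierarchy e^(2|x|) ≫ |(-x)^2| as x → -∞.
The indeterminate product → 0, so the limit = 2.

Final answer: 2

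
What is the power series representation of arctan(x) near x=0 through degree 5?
x^5/5 - x^3/3 + x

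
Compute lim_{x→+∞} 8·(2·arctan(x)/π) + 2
Evaluate the dominant behaviour as x → +∞; each term tends to a finite value or vanishes.
Limit = 10.

Final answer: 10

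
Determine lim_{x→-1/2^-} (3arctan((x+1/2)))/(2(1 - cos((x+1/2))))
Both numerator and denominator → 0 as x → -1/2^-; this is a 0/0 indeterminate form.
Expand each to leading order near x = -1/2: numerator ~ 3·(x + 1/2), denominator ~ (x + 1/2)^2.
The limit of the ratio is -∞.

Final answer: -∞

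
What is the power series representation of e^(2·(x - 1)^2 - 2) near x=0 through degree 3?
-56·x^3/3 + 10·x^2 - 4·x + 1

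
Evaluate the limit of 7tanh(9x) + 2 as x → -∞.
Evaluate the dominant behaviour as x → -∞; each term tends to a finite value or vanishes.
Limit = -5.

Final answer: -5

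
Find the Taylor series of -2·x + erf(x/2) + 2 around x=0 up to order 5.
x^5/(160·√(π)) - x^3/(12·√(π)) + x·(-2 + 1/√(π)) + 2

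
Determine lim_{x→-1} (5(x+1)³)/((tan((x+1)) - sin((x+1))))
Both numerator and denominator → 0 as x → -1; this is a 0/0 indeterminate form.
Expand each to leading order near x = -1: numerator ~ 5·(x + 1)^3, denominator ~ (x + 1)^3/2.
The limit of the ratio is 10.

Final answer: 10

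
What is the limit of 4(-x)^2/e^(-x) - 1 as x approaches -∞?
The quotient is an ∞/∞ indeterminate form as x → -∞.
Compare growth rates of the dominant terms (exponentials ≫ polynomials ≫ logarithms), or apply L'Hôpital's rule; the quotient → 0.
Adding the constant: 0 - 1 = -1. Limit = -1.

Final answer: -1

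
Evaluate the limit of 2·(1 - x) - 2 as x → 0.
Direct substitution at x = 0 gives 0.

Final answer: 0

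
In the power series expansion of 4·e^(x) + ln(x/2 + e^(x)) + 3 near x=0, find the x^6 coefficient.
Expand to order 6: 4·e^(x) + ln(x/2 + e^(x)) + 3 = -2467·x^6/5760 + 229·x^5/480 - 59·x^4/192 + 29·x^3/24 + 11·x^2/8 + 11·x/2 + 7 + O(x^7).
The coefficient of x^6 is -2467/5760.

Final answer: -2467/5760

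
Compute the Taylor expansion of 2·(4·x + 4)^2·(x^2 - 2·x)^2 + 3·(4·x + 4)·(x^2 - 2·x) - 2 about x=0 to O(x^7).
32·x^6 - 64·x^5 - 96·x^4 + 140·x^3 + 116·x^2 - 24·x - 2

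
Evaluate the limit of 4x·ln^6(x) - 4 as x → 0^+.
The product is a 0·∞ indeterminate form at x → 0⁺.
Rewrite the product as 4·ln^6(x) / x^(-1) and apply L'Hôpital, or use the standard hierarchy x^(-1) ≫ |ln x|^6 as x → 0⁺.
The indeterminate product → 0, so the limit = -4.

Final answer: -4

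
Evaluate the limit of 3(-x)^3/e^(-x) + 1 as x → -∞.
The quotient is an ∞/∞ indeterminate form as x → -∞.
Compare growth rates of the dominant terms (exponentials ≫ polynomials ≫ logarithms), or apply L'Hôpital's rule; the quotient → 0.
Adding the constant: 0 + 1 = 1. Limit = 1.

Final answer: 1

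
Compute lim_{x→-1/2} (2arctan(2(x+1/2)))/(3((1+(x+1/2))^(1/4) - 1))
Both numerator and denominator → 0 as x → -1/2; this is a 0/0 indeterminate form.
Expand each to leading order near x = -1/2: numerator ~ 4·(x + 1/2), denominator ~ 3·(x + 1/2)/4.
The limit of the ratio is 16/3.

Final answer: 16/3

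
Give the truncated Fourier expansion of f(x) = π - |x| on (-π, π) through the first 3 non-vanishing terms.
4·cos(x)/π + 4·cos(3·x)/(9·π) + π/2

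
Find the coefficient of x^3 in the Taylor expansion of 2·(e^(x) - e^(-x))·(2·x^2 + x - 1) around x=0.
Expand to order 3: 2·(e^(x) - e^(-x))·(2·x^2 + x - 1) = 22·x^3/3 + 4·x^2 - 4·x + O(x^4).
The coefficient of x^3 is 22/3.

Final answer: 22/3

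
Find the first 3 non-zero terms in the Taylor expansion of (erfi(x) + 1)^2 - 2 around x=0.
4·x^2/π + 4·x/√(π) - 1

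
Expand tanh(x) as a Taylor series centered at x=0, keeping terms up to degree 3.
-x^3/3 + x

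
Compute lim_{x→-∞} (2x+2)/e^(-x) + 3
The quotient is an ∞/∞ indeterminate form as x → -∞.
Compare growth rates of the dominant terms (exponentials ≫ polynomials ≫ logarithms), or apply L'Hôpital's rule; the quotient → 0.
Adding the constant: 0 + 3 = 3. Limit = 3.

Final answer: 3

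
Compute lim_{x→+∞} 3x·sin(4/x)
As x → +∞: let u = 4/x → 0⁺; then 3·x·sin(4/x) = 3·4·sin(u)/u → 3·4·1 = 12.
Limit = 12.

Final answer: 12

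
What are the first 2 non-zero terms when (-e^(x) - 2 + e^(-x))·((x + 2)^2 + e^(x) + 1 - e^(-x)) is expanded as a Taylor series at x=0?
-22·x - 10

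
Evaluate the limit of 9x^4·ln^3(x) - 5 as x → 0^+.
The product is a 0·∞ indeterminate form at x → 0⁺.
Rewrite the product as 9·ln^3(x) / x^(-4) and apply L'Hôpital, or use the standard hierarchy x^(-4) ≫ |ln x|^3 as x → 0⁺.
The indeterminate product → 0, so the limit = -5.

Final answer: -5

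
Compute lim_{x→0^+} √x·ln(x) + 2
The product is a 0·∞ indeterminate form at x → 0⁺.
Rewrite the product as ln(x) / x^(-1/2) and apply L'Hôpital, or use the standard hierarchy x^(-1/2) ≫ |ln x| as x → 0⁺.
The indeterminate product → 0, so the limit = 2.

Final answer: 2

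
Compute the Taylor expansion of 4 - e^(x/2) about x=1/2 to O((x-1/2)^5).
-e^(1/4) + 4 - e^(1/4)·(x - 1/2)/2 - e^(1/4)·(x - 1/2)^2/8 - e^(1/4)·(x - 1/2)^3/48 - e^(1/4)·(x - 1/2)^4/384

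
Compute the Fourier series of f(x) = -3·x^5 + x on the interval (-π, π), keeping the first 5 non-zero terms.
(-718 - 6·π^4 + 120·π^2)·sin(x) + (-15·π^2 + 43/2 + 3·π^4)·sin(2·x) + (-2·π^4 - 62/27 + 40·π^2/9)·sin(3·x) + (-15·π^2/8 + 13/64 + 3·π^4/2)·sin(4·x) + (-6·π^4/5 + 106/625 + 24·π^2/25)·sin(5·x)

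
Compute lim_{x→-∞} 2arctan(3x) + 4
Evaluate the dominant behaviour as x → -∞; each term tends to a finite value or vanishes.
Limit = 4 - π.

Final answer: 4 - π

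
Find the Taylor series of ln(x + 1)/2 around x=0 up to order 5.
x^5/10 - x^4/8 + x^3/6 - x^2/4 + x/2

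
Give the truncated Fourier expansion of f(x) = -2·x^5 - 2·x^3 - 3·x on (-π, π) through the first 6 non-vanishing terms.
(-462 - 4·π^4 + 76·π^2)·sin(x) + (-8·π^2 + 15 + 2·π^4)·sin(2·x) + (-4·π^4/3 - 250/81 + 44·π^2/27)·sin(3·x) + (-π^2/4 + 51/32 + π^4)·sin(4·x) + (-4·π^4/5 - 4·π^2/25 - 726/625)·sin(5·x) + (77/81 + 8·π^2/27 + 2·π^4/3)·sin(6·x)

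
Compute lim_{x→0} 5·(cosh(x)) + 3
Direct substitution at x = 0 gives 8.

Final answer: 8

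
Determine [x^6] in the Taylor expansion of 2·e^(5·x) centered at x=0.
Expand to order 6: 2·e^(5·x) = 3125·x^6/72 + 625·x^5/12 + 625·x^4/12 + 125·x^3/3 + 25·x^2 + 10·x + 2 + O(x^7).
The coefficient of x^6 is 3125/72.

Final answer: 3125/72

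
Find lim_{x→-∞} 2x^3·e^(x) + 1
The product is a 0·∞ indeterminate form at x → -∞.
Rewrite the product as 2x^3 / e^(-x) (an ∞/∞ form) and apply L'Hôpital, or use the standard hierarchy e^(|x|) ≫ |x^3| as x → -∞.
The indeterminate product → 0, so the limit = 1.

Final answer: 1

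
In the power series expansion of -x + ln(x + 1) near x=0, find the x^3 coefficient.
Expand to order 3: -x + ln(x + 1) = x^3/3 - x^2/2 + O(x^4).
The coefficient of x^3 is 1/3.

Final answer: 1/3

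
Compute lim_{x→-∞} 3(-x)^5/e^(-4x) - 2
The quotient is an ∞/∞ indeterminate form as x → -∞.
Compare growth rates of the dominant terms (exponentials ≫ polynomials ≫ logarithms), or apply L'Hôpital's rule; the quotient → 0.
Adding the constant: 0 - 2 = -2. Limit = -2.

Final answer: -2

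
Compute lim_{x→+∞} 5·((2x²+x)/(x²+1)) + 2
Evaluate the dominant behaviour as x → +∞; each term tends to a finite value or vanishes.
Limit = 12.

Final answer: 12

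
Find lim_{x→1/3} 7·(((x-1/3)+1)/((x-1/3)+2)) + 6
Direct substitution at x = 1/3 gives 19/2.

Final answer: 19/2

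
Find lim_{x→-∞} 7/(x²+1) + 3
Evaluate the dominant behaviour as x → -∞; each term tends to a finite value or vanishes.
Limit = 3.

Final answer: 3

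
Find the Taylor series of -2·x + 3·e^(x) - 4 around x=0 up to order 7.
x^7/1680 + x^6/240 + x^5/40 + x^4/8 + x^3/2 + 3·x^2/2 + x - 1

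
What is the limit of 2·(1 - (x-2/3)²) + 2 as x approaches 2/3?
Direct substitution at x = 2/3 gives 4.

Final answer: 4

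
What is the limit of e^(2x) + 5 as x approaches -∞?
Evaluate the dominant behaviour as x → -∞; each term tends to a finite value or vanishes.
Limit = 5.

Final answer: 5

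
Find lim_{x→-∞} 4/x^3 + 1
Evaluate the dominant behaviour as x → -∞; each term tends to a finite value or vanishes.
Limit = 1.

Final answer: 1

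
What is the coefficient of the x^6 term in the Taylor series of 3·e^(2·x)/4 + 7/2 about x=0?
Expand to order 6: 3·e^(2·x)/4 + 7/2 = x^6/15 + x^5/5 + x^4/2 + x^3 + 3·x^2/2 + 3·x/2 + 17/4 + O(x^7).
The coefficient of x^6 is 1/15.

Final answer: 1/15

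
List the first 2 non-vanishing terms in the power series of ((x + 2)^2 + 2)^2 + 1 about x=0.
48·x + 37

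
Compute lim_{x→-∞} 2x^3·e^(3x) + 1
The product is a 0·∞ indeterminate form at x → -∞.
Rewrite the product as 2x^3 / e^(-3x) (an ∞/∞ form) and apply L'Hôpital, or use the standard hierarchy e^(3|x|) ≫ |x^3| as x → -∞.
The indeterminate product → 0, so the limit = 1.

Final answer: 1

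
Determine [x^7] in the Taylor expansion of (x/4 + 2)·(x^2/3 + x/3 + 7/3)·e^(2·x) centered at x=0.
Expand to order 7: (x/4 + 2)·(x^2/3 + x/3 + 7/3)·e^(2·x) = 131·x^7/270 + 367·x^6/270 + 146·x^5/45 + 58·x^4/9 + 371·x^3/36 + 151·x^2/12 + 127·x/12 + 14/3 + O(x^8).
The coefficient of x^7 is 131/270.

Final answer: 131/270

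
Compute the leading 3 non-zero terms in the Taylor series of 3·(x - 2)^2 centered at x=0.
3·x^2 - 12·x + 12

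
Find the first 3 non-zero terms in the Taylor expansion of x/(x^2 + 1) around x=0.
x^5 - x^3 + x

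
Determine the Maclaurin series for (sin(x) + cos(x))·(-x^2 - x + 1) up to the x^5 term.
2·x^5/15 + 17·x^4/24 - 2·x^3/3 - 5·x^2/2 + 1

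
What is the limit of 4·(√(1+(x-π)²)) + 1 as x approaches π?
Direct substitution at x = π gives 5.

Final answer: 5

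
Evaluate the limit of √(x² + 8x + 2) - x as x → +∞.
This is an ∞ − ∞ indeterminate form.
Multiply and divide by the conjugate √(x²+8x + 2) + x; the x² terms cancel, leaving (8x + 2)/(√(x²+8x + 2)+x) → 8/2 = 4.
Limit = 4.

Final answer: 4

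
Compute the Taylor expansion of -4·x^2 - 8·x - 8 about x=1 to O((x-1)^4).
-20 - 16·(x - 1) - 4·(x - 1)^2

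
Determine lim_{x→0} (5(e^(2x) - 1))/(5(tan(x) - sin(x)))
Both numerator and denominator → 0 as x → 0; this is a 0/0 indeterminate form.
Expand each to leading order near x = 0: numerator ~ 10·x, denominator ~ 5·x^3/2.
The limit of the ratio is ∞.

Final answer: ∞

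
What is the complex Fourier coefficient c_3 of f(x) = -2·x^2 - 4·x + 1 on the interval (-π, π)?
Compute the real Fourier coefficients first: a_3 = 8/9, b_3 = -8/3.
Then c_3 = (a_3 − i·b_3)/2 = 4/9 + 4·i/3.

Final answer: 4/9 + 4·i/3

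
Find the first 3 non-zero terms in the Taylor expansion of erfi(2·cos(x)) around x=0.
25·x^4·e^(4)/(6·√(π)) - 2·x^2·e^(4)/√(π) + erfi(2)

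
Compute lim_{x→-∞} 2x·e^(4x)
This is a 0·∞ indeterminate form at x → -∞.
Rewrite the product as 2x / e^(-4x) (an ∞/∞ form) and apply L'Hôpital, or use the standard hierarchy e^(4|x|) ≫ |x| as x → -∞.
The indeterminate product → 0, so the limit = 0.

Final answer: 0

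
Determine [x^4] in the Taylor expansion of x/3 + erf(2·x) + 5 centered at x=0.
Expand to order 4: x/3 + erf(2·x) + 5 = -16·x^3/(3·√(π)) + x·(1/3 + 4/√(π)) + 5 + O(x^5).
The coefficient of x^4 is 0.

Final answer: 0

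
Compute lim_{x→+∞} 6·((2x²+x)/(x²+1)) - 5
Evaluate the dominant behaviour as x → +∞; each term tends to a finite value or vanishes.
Limit = 7.

Final answer: 7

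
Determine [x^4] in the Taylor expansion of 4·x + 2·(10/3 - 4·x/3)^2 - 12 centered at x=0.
Expand to order 4: 4·x + 2·(10/3 - 4·x/3)^2 - 12 = 32·x^2/9 - 124·x/9 + 92/9 + O(x^5).
The coefficient of x^4 is 0.

Final answer: 0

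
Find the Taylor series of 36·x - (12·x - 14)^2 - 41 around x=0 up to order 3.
-144·x^2 + 372·x - 237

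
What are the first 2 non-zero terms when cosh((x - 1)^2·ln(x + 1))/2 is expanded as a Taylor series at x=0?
x^2/4 + 1/2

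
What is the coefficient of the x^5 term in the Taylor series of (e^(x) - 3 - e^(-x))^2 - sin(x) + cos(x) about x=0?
Expand to order 5: (e^(x) - 3 - e^(-x))^2 - sin(x) + cos(x) = -13·x^5/120 + 11·x^4/8 - 11·x^3/6 + 7·x^2/2 - 13·x + 10 + O(x^6).
The coefficient of x^5 is -13/120.

Final answer: -13/120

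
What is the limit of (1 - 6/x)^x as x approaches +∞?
As x → +∞: this is the defining limit (1 - 6/x)^x → e^(-6).
Limit = e^(-6).

Final answer: e^(-6)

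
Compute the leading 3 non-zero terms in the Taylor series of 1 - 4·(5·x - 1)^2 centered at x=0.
-100·x^2 + 40·x - 3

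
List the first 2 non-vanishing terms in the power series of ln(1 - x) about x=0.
-x^2/2 - x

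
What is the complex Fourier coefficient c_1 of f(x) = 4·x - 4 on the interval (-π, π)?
Compute the real Fourier coefficients first: a_1 = 0, b_1 = 8.
Then c_1 = (a_1 − i·b_1)/2 = -4·i.

Final answer: -4·i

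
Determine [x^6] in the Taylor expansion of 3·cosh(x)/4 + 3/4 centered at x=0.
Expand to order 6: 3·cosh(x)/4 + 3/4 = x^6/960 + x^4/32 + 3·x^2/8 + 3/2 + O(x^7).
The coefficient of x^6 is 1/960.

Final answer: 1/960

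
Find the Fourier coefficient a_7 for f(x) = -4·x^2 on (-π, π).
a_7 = (1/π) ∫_{-π}^{π} f(x)·cos(7x) dx.
Evaluate the integral (use parity and integration by parts as needed): a_7 = 16/49.

Final answer: 16/49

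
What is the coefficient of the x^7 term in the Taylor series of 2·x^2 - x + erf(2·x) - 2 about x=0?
Expand to order 7: 2·x^2 - x + erf(2·x) - 2 = -128·x^7/(21·√(π)) + 32·x^5/(5·√(π)) - 16·x^3/(3·√(π)) + 2·x^2 + x·(-1 + 4/√(π)) - 2 + O(x^8).
The coefficient of x^7 is -128/(21·√(π)).

Final answer: -128/(21·√(π))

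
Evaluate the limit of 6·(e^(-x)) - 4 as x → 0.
Direct substitution at x = 0 gives 2.

Final answer: 2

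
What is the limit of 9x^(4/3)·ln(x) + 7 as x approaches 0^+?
The product is a 0·∞ indeterminate form at x → 0⁺.
Rewrite the product as 9·ln(x) / x^(-4/3) and apply L'Hôpital, or use the standard hierarchy x^(-4/3) ≫ |ln x| as x → 0⁺.
The indeterminate product → 0, so the limit = 7.

Final answer: 7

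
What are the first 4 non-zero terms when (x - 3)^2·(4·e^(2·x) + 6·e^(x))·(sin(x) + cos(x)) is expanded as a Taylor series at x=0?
-18·x^3 + 46·x^2 + 156·x + 90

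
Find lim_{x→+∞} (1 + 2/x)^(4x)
As x → +∞: write (1 + 2/x)^(4x) = ((1 + 2/x)^x)^4 → (e^2)^4 = e^8.
Limit = e^(8).

Final answer: e^(8)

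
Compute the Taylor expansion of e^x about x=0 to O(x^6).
x^5/120 + x^4/24 + x^3/6 + x^2/2 + x + 1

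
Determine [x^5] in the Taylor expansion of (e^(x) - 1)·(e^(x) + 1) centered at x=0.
Expand to order 5: (e^(x) - 1)·(e^(x) + 1) = 4·x^5/15 + 2·x^4/3 + 4·x^3/3 + 2·x^2 + 2·x + O(x^6).
The coefficient of x^5 is 4/15.

Final answer: 4/15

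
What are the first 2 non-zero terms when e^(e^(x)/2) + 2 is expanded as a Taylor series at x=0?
x·e^(1/2)/2 + e^(1/2) + 2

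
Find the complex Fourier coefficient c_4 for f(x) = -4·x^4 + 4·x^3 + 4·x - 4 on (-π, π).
Compute the real Fourier coefficients first: a_4 = 3/4 - 2·π^2, b_4 = -2·π^2 - 5/4.
Then c_4 = (a_4 − i·b_4)/2 = -π^2 + 3/8 + 5·i/8 + i·π^2.

Final answer: -π^2 + 3/8 + 5·i/8 + i·π^2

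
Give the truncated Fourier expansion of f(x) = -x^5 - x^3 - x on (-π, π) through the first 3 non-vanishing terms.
(-230 - 2·π^4 + 38·π^2)·sin(x) + (-4·π^2 + 7 + π^4)·sin(2·x) + (-2·π^4/3 - 98/81 + 22·π^2/27)·sin(3·x)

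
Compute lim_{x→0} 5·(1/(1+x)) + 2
Direct substitution at x = 0 gives 7.

Final answer: 7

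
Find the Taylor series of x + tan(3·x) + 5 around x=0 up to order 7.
4131·x^7/35 + 162·x^5/5 + 9·x^3 + 4·x + 5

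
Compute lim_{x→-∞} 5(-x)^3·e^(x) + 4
The product is a 0·∞ indeterminate form at x → -∞.
Rewrite the product as 5(-x)^3 / e^(-x) (an ∞/∞ form) and apply L'Hôpital, or use the standard hierarchy e^(|x|) ≫ |(-x)^3| as x → -∞.
The indeterminate product → 0, so the limit = 4.

Final answer: 4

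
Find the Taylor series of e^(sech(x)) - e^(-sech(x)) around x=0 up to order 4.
x^4·(e^(-1)/12 + e/3) + x^2·(-e/2 - e^(-1)/2) - e^(-1) + e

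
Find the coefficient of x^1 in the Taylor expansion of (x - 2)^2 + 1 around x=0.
Expand to order 1: (x - 2)^2 + 1 = 5 - 4·x + O(x^2).
The coefficient of x^1 is -4.

Final answer: -4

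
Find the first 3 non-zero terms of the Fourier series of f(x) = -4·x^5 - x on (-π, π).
(-962 - 8·π^4 + 160·π^2)·sin(x) + (-20·π^2 + 31 + 4·π^4)·sin(2·x) + (-8·π^4/3 - 374/81 + 160·π^2/27)·sin(3·x)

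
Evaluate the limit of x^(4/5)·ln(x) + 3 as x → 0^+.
The product is a 0·∞ indeterminate form at x → 0⁺.
Rewrite the product as ln(x) / x^(-4/5) and apply L'Hôpital, or use the standard hierarchy x^(-4/5) ≫ |ln x| as x → 0⁺.
The indeterminate product → 0, so the limit = 3.

Final answer: 3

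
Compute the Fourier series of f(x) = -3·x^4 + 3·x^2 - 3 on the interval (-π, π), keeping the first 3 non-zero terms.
(-156 + 24·π^2)·cos(x) + (12 - 6·π^2)·cos(2·x) - 3·π^4/5 - 3 + π^2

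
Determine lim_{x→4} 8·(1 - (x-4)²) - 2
Direct substitution at x = 4 gives 6.

Final answer: 6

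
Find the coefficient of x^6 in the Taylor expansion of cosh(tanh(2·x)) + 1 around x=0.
Expand to order 6: cosh(tanh(2·x)) + 1 = 388·x^6/45 - 14·x^4/3 + 2·x^2 + 2 + O(x^7).
The coefficient of x^6 is 388/45.

Final answer: 388/45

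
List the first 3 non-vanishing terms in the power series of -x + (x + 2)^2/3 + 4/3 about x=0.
x^2/3 + x/3 + 8/3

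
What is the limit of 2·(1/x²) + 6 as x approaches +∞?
Evaluate the dominant behaviour as x → +∞; each term tends to a finite value or vanishes.
Limit = 6.

Final answer: 6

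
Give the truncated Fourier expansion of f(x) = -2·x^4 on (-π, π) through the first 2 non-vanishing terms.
(-96 + 16·π^2)·cos(x) - 2·π^4/5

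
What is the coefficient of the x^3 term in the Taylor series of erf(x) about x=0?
Expand to order 3: erf(x) = -2·x^3/(3·√(π)) + 2·x/√(π) + O(x^4).
The coefficient of x^3 is -2/(3·√(π)).

Final answer: -2/(3·√(π))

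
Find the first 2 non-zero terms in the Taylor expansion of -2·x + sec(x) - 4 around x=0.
-2·x - 3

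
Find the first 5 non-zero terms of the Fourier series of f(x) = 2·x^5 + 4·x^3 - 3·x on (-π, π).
(-72·π^2 + 4·π^4 + 426)·sin(x) + (-2·π^4 - 6 + 6·π^2)·sin(2·x) + (-8·π^2/27 - 146/81 + 4·π^4/3)·sin(3·x) + (-π^4 - 3·π^2/4 + 57/32)·sin(4·x) + (-894/625 + 24·π^2/25 + 4·π^4/5)·sin(5·x)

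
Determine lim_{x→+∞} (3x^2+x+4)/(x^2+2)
This is an ∞/∞ indeterminate form as x → +∞.
Divide numerator and denominator by x^2 and let the lower-order terms vanish; the leading terms give 3/1 = 3.
Limit = 3.

Final answer: 3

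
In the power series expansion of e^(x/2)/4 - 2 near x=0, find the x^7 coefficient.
Expand to order 7: e^(x/2)/4 - 2 = x^7/2580480 + x^6/184320 + x^5/15360 + x^4/1536 + x^3/192 + x^2/32 + x/8 - 7/4 + O(x^8).
The coefficient of x^7 is 1/2580480.

Final answer: 1/2580480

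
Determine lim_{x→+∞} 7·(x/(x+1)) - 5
Evaluate the dominant behaviour as x → +∞; each term tends to a finite value or vanishes.
Limit = 2.

Final answer: 2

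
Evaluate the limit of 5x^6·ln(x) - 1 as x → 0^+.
The product is a 0·∞ indeterminate form at x → 0⁺.
Rewrite the product as 5·ln(x) / x^(-6) and apply L'Hôpital, or use the standard hierarchy x^(-6) ≫ |ln x| as x → 0⁺.
The indeterminate product → 0, so the limit = -1.

Final answer: -1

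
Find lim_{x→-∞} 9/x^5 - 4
Evaluate the dominant behaviour as x → -∞; each term tends to a finite value or vanishes.
Limit = -4.

Final answer: -4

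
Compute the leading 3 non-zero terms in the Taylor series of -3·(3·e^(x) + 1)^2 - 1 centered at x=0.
-63·x^2 - 72·x - 49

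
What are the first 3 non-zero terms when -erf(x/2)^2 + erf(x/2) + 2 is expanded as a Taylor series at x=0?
-x^2/π + x/√(π) + 2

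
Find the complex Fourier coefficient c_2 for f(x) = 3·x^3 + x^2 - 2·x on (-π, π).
Compute the real Fourier coefficients first: a_2 = 1, b_2 = 13/2 - 3·π^2.
Then c_2 = (a_2 − i·b_2)/2 = 1/2 - 13·i/4 + 3·i·π^2/2.

Final answer: 1/2 - 13·i/4 + 3·i·π^2/2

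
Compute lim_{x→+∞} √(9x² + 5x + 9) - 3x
As x → +∞: multiply by the conjugate to get (5x+9)/(√(9x²+5x+9)+3x); the denominator ~ 6x, so the limit is 5/6.
Limit = 5/6.

Final answer: 5/6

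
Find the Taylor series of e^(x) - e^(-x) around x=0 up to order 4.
x^3/3 + 2·x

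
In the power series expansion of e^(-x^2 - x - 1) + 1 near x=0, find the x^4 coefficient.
Expand to order 4: e^(-x^2 - x - 1) + 1 = x^4·e^(-1)/24 + 5·x^3·e^(-1)/6 - x^2·e^(-1)/2 - x·e^(-1) + e^(-1) + 1 + O(x^5).
The coefficient of x^4 is e^(-1)/24.

Final answer: e^(-1)/24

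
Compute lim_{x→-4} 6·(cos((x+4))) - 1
Direct substitution at x = -4 gives 5.

Final answer: 5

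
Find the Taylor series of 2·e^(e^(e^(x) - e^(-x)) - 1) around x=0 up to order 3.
14·x^3 + 8·x^2 + 4·x + 2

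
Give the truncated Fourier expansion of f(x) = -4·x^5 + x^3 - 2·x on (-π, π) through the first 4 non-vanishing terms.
(-976 - 8·π^4 + 162·π^2)·sin(x) + (-21·π^2 + 67/2 + 4·π^4)·sin(2·x) + (-8·π^4/3 - 464/81 + 178·π^2/27)·sin(3·x) + (-3·π^2 + 17/8 + 2·π^4)·sin(4·x)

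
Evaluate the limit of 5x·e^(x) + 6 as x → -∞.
The product is a 0·∞ indeterminate form at x → -∞.
Rewrite the product as 5x / e^(-x) (an ∞/∞ form) and apply L'Hôpital, or use the standard hierarchy e^(|x|) ≫ |x| as x → -∞.
The indeterminate product → 0, so the limit = 6.

Final answer: 6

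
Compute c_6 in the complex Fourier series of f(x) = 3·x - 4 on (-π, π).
Compute the real Fourier coefficients first: a_6 = 0, b_6 = -1.
Then c_6 = (a_6 − i·b_6)/2 = i/2.

Final answer: i/2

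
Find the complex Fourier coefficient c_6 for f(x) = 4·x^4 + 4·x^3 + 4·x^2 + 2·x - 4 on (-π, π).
Compute the real Fourier coefficients first: a_6 = 8/27 + 8·π^2/9, b_6 = -4·π^2/3 - 4/9.
Then c_6 = (a_6 − i·b_6)/2 = 4/27 + 4·π^2/9 + 2·i/9 + 2·i·π^2/3.

Final answer: 4/27 + 4·π^2/9 + 2·i/9 + 2·i·π^2/3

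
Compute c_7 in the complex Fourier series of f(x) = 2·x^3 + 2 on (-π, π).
Compute the real Fourier coefficients first: a_7 = 0, b_7 = -24/343 + 4·π^2/7.
Then c_7 = (a_7 − i·b_7)/2 = -2·i·π^2/7 + 12·i/343.

Final answer: -2·i·π^2/7 + 12·i/343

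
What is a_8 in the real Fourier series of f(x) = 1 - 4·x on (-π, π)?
a_8 = (1/π) ∫_{-π}^{π} f(x)·cos(8x) dx.
Evaluate the integral (use parity and integration by parts as needed): a_8 = 0.

Final answer: 0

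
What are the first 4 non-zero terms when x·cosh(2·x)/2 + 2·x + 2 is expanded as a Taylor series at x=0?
x^5/3 + x^3 + 5·x/2 + 2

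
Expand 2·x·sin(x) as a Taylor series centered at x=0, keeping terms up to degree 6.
x^6/60 - x^4/3 + 2·x^2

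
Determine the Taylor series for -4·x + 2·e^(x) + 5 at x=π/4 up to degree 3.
-π + 2·e^(π/4) + 5 + (-4 + 2·e^(π/4))·(x - π/4) + e^(π/4)·(x - π/4)^2 + e^(π/4)·(x - π/4)^3/3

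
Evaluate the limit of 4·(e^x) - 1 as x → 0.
Direct substitution at x = 0 gives 3.

Final answer: 3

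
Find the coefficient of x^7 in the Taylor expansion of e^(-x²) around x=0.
Expand to order 7: e^(-x²) = -x^6/6 + x^4/2 - x^2 + 1 + O(x^8).
The coefficient of x^7 is 0.

Final answer: 0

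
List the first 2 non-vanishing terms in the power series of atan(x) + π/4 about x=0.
x + π/4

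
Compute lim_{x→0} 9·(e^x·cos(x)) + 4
Direct substitution at x = 0 gives 13.

Final answer: 13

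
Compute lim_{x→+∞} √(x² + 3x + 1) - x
As x → +∞: multiply by the conjugate to get (3x+1)/(√(x²+3x+1)+x); the denominator ~ 2x, so the limit is 3/2.
Limit = 3/2.

Final answer: 3/2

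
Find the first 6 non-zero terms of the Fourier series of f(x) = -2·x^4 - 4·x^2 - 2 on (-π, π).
(-80 + 16·π^2)·cos(x) + (2 - 4·π^2)·cos(2·x) + (16/27 + 16·π^2/9)·cos(3·x) + (-π^2 - 5/8)·cos(4·x) + (304/625 + 16·π^2/25)·cos(5·x) - 2·π^4/5 - 4·π^2/3 - 2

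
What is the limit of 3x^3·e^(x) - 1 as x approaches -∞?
The product is a 0·∞ indeterminate form at x → -∞.
Rewrite the product as 3x^3 / e^(-x) (an ∞/∞ form) and apply L'Hôpital, or use the standard hierarchy e^(|x|) ≫ |x^3| as x → -∞.
The indeterminate product → 0, so the limit = -1.

Final answer: -1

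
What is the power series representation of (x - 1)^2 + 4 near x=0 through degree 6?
x^2 - 2·x + 5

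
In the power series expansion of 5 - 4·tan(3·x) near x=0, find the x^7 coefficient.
Expand to order 7: 5 - 4·tan(3·x) = -16524·x^7/35 - 648·x^5/5 - 36·x^3 - 12·x + 5 + O(x^8).
The coefficient of x^7 is -16524/35.

Final answer: -16524/35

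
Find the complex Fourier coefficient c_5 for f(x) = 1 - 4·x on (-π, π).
Compute the real Fourier coefficients first: a_5 = 0, b_5 = -8/5.
Then c_5 = (a_5 − i·b_5)/2 = 4·i/5.

Final answer: 4·i/5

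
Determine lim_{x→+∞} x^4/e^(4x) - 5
The quotient is an ∞/∞ indeterminate form as x → +∞.
The exponential denominator e^(4x) dominates the polynomial numerator (e^x ≫ x^4 as x → ∞), so the quotient → 0.
Adding the constant: 0 - 5 = -5. Limit = -5.

Final answer: -5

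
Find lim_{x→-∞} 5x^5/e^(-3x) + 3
The quotient is an ∞/∞ indeterminate form as x → -∞.
Compare growth rates of the dominant terms (exponentials ≫ polynomials ≫ logarithms), or apply L'Hôpital's rule; the quotient → 0.
Adding the constant: 0 + 3 = 3. Limit = 3.

Final answer: 3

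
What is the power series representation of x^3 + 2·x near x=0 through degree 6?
x^3 + 2·x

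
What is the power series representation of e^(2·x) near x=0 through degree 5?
4·x^5/15 + 2·x^4/3 + 4·x^3/3 + 2·x^2 + 2·x + 1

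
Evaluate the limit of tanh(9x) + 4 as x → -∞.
Evaluate the dominant behaviour as x → -∞; each term tends to a finite value or vanishes.
Limit = 3.

Final answer: 3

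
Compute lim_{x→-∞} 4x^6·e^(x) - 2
The product is a 0·∞ indeterminate form at x → -∞.
Rewrite the product as 4x^6 / e^(-x) (an ∞/∞ form) and apply L'Hôpital, or use the standard hierarchy e^(|x|) ≫ |x^6| as x → -∞.
The indeterminate product → 0, so the limit = -2.

Final answer: -2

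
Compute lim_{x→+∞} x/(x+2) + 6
Evaluate the dominant behaviour as x → +∞; each term tends to a finite value or vanishes.
Limit = 7.

Final answer: 7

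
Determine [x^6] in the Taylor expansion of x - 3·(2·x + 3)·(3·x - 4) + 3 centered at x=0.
Expand to order 6: x - 3·(2·x + 3)·(3·x - 4) + 3 = -18·x^2 - 2·x + 39 + O(x^7).
The coefficient of x^6 is 0.

Final answer: 0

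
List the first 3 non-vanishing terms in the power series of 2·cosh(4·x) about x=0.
64·x^4/3 + 16·x^2 + 2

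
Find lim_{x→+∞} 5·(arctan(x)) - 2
Evaluate the dominant behaviour as x → +∞; each term tends to a finite value or vanishes.
Limit = -2 + 5·π/2.

Final answer: -2 + 5·π/2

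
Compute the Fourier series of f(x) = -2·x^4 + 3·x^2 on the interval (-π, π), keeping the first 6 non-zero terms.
(-108 + 16·π^2)·cos(x) + (9 - 4·π^2)·cos(2·x) + (-68/27 + 16·π^2/9)·cos(3·x) + (9/8 - π^2)·cos(4·x) + (-396/625 + 16·π^2/25)·cos(5·x) - 2·π^4/5 + π^2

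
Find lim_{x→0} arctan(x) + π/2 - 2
Direct substitution at x = 0 gives -2 + π/2.

Final answer: -2 + π/2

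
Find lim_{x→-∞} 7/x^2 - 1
Evaluate the dominant behaviour as x → -∞; each term tends to a finite value or vanishes.
Limit = -1.

Final answer: -1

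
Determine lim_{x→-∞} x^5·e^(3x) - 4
The product is a 0·∞ indeterminate form at x → -∞.
Rewrite the product as x^5 / e^(-3x) (an ∞/∞ form) and apply L'Hôpital, or use the standard hierarchy e^(3|x|) ≫ |x^5| as x → -∞.
The indeterminate product → 0, so the limit = -4.

Final answer: -4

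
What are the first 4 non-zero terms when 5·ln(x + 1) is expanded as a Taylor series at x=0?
-5·x^4/4 + 5·x^3/3 - 5·x^2/2 + 5·x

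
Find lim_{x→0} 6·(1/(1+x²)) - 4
Direct substitution at x = 0 gives 2.

Final answer: 2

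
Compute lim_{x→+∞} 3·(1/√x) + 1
Evaluate the dominant behaviour as x → +∞; each term tends to a finite value or vanishes.
Limit = 1.

Final answer: 1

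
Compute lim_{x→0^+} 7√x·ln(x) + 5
The product is a 0·∞ indeterminate form at x → 0⁺.
Rewrite the product as 7·ln(x) / x^(-1/2) and apply L'Hôpital, or use the standard hierarchy x^(-1/2) ≫ |ln x| as x → 0⁺.
The indeterminate product → 0, so the limit = 5.

Final answer: 5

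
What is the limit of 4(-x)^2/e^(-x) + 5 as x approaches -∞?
The quotient is an ∞/∞ indeterminate form as x → -∞.
Compare growth rates of the dominant terms (exponentials ≫ polynomials ≫ logarithms), or apply L'Hôpital's rule; the quotient → 0.
Adding the constant: 0 + 5 = 5. Limit = 5.

Final answer: 5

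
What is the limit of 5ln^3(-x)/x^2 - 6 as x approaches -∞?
The quotient is an ∞/∞ indeterminate form as x → -∞.
Compare growth rates of the dominant terms (exponentials ≫ polynomials ≫ logarithms), or apply L'Hôpital's rule; the quotient → 0.
Adding the constant: 0 - 6 = -6. Limit = -6.

Final answer: -6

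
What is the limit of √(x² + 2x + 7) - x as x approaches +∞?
This is an ∞ − ∞ indeterminate form.
Multiply and divide by the conjugate √(x²+2x + 7) + x; the x² terms cancel, leaving (2x + 7)/(√(x²+2x + 7)+x) → 2/2 = 1.
Limit = 1.

Final answer: 1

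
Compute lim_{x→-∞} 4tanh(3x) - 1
Evaluate the dominant behaviour as x → -∞; each term tends to a finite value or vanishes.
Limit = -5.

Final answer: -5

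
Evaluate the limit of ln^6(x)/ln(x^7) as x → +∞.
This is an ∞/∞ indeterminate form as x → +∞.
Write ln(x^7) = 7·ln(x), reducing the quotient to ln^5(x)/7 → ∞.
Limit = ∞.

Final answer: ∞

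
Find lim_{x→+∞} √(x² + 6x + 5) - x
This is an ∞ − ∞ indeterminate form.
Multiply and divide by the conjugate √(x²+6x + 5) + x; the x² terms cancel, leaving (6x + 5)/(√(x²+6x + 5)+x) → 6/2 = 3.
Limit = 3.

Final answer: 3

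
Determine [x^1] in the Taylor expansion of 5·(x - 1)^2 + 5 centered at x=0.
Expand to order 1: 5·(x - 1)^2 + 5 = 10 - 10·x + O(x^2).
The coefficient of x^1 is -10.

Final answer: -10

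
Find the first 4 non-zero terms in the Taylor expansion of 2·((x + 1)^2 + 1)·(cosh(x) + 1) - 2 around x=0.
2·x^3 + 6·x^2 + 8·x + 6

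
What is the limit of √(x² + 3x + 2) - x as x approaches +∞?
This is an ∞ − ∞ indeterminate form.
Multiply and divide by the conjugate √(x²+3x + 2) + x; the x² terms cancel, leaving (3x + 2)/(√(x²+3x + 2)+x) → 3/2.
Limit = 3/2.

Final answer: 3/2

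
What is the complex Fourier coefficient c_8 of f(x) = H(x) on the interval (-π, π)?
Compute the real Fourier coefficients first: a_8 = 0, b_8 = 0.
Then c_8 = (a_8 − i·b_8)/2 = 0.

Final answer: 0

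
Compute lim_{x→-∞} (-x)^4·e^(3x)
This is a 0·∞ indeterminate form at x → -∞.
Rewrite the product as (-x)^4 / e^(-3x) (an ∞/∞ form) and apply L'Hôpital, or use the standard hierarchy e^(3|x|) ≫ |(-x)^4| as x → -∞.
The indeterminate product → 0, so the limit = 0.

Final answer: 0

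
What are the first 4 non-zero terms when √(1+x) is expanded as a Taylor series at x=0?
x^3/16 - x^2/8 + x/2 + 1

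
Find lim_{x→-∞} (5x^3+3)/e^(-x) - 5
The quotient is an ∞/∞ indeterminate form as x → -∞.
Compare growth rates of the dominant terms (exponentials ≫ polynomials ≫ logarithms), or apply L'Hôpital's rule; the quotient → 0.
Adding the constant: 0 - 5 = -5. Limit = -5.

Final answer: -5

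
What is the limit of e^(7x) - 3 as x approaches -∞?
Evaluate the dominant behaviour as x → -∞; each term tends to a finite value or vanishes.
Limit = -3.

Final answer: -3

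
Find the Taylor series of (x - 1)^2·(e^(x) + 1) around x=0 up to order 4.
5·x^4/24 + x^3/6 + x^2/2 - 3·x + 2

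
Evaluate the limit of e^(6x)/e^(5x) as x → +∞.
This is an ∞/∞ indeterminate form as x → +∞.
Rewrite e^(6x)/e^(5x) = e^((6−5)x) = e^(x); the exponent coefficient is 1 > 0 so e^(x) → ∞.
Limit = ∞.

Final answer: ∞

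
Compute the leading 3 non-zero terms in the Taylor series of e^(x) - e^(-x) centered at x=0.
x^5/60 + x^3/3 + 2·x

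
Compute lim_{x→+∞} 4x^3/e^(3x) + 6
The quotient is an ∞/∞ indeterminate form as x → +∞.
The exponential denominator e^(3x) dominates the polynomial numerator (e^x ≫ x^3 as x → ∞), so the quotient → 0.
Adding the constant: 0 + 6 = 6. Limit = 6.

Final answer: 6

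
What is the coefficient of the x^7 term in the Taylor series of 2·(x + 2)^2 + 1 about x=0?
Expand to order 7: 2·(x + 2)^2 + 1 = 2·x^2 + 8·x + 9 + O(x^8).
The coefficient of x^7 is 0.

Final answer: 0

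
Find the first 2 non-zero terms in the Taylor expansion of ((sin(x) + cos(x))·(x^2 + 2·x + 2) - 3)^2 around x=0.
1 - 8·x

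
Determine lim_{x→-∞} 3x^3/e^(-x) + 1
The quotient is an ∞/∞ indeterminate form as x → -∞.
Compare growth rates of the dominant terms (exponentials ≫ polynomials ≫ logarithms), or apply L'Hôpital's rule; the quotient → 0.
Adding the constant: 0 + 1 = 1. Limit = 1.

Final answer: 1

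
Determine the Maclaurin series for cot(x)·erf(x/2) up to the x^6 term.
-47·x^6/(17280·√(π)) + 17·x^4/(1440·√(π)) - 5·x^2/(12·√(π)) + 1/√(π)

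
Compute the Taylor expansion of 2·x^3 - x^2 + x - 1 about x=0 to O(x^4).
2·x^3 - x^2 + x - 1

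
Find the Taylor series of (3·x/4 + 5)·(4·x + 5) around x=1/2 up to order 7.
301/8 + 107·(x - 1/2)/4 + 3·(x - 1/2)^2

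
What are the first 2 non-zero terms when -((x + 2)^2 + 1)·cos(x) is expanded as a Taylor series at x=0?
-4·x - 5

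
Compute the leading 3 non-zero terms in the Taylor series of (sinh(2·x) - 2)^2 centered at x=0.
4·x^2 - 8·x + 4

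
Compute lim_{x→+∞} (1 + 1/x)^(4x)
As x → +∞: write (1 + 1/x)^(4x) = ((1 + 1/x)^x)^4 → (e^1)^4 = e^4.
Limit = e^(4).

Final answer: e^(4)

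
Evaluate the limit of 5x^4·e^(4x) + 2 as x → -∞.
The product is a 0·∞ indeterminate form at x → -∞.
Rewrite the product as 5x^4 / e^(-4x) (an ∞/∞ form) and apply L'Hôpital, or use the standard hierarchy e^(4|x|) ≫ |x^4| as x → -∞.
The indeterminate product → 0, so the limit = 2.

Final answer: 2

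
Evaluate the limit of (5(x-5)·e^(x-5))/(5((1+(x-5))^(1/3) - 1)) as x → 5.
Both numerator and denominator → 0 as x → 5; this is a 0/0 indeterminate form.
Expand each to leading order near x = 5: numerator ~ 5·(x - 5), denominator ~ 5·(x - 5)/3.
The limit of the ratio is 3.

Final answer: 3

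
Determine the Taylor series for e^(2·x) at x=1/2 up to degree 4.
e + 2·e·(x - 1/2) + 2·e·(x - 1/2)^2 + 4·e·(x - 1/2)^3/3 + 2·e·(x - 1/2)^4/3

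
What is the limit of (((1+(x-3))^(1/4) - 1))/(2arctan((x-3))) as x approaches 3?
Both numerator and denominator → 0 as x → 3; this is a 0/0 indeterminate form.
Expand each to leading order near x = 3: numerator ~ (x - 3)/4, denominator ~ 2·(x - 3).
The limit of the ratio is 1/8.

Final answer: 1/8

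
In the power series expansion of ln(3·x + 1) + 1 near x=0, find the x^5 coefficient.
Expand to order 5: ln(3·x + 1) + 1 = 243·x^5/5 - 81·x^4/4 + 9·x^3 - 9·x^2/2 + 3·x + 1 + O(x^6).
The coefficient of x^5 is 243/5.

Final answer: 243/5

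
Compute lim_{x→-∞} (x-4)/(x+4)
Evaluate the dominant behaviour as x → -∞; each term tends to a finite value or vanishes.
Limit = 1.

Final answer: 1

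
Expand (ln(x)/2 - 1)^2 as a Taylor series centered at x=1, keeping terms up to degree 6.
1 - (x - 1) + 3·(x - 1)^2/4 - 7·(x - 1)^3/12 + 23·(x - 1)^4/48 - 49·(x - 1)^5/120 + 257·(x - 1)^6/720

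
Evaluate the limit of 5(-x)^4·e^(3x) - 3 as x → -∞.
The product is a 0·∞ indeterminate form at x → -∞.
Rewrite the product as 5(-x)^4 / e^(-3x) (an ∞/∞ form) and apply L'Hôpital, or use the standard hierarchy e^(3|x|) ≫ |(-x)^4| as x → -∞.
The indeterminate product → 0, so the limit = -3.

Final answer: -3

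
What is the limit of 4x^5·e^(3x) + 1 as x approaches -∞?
The product is a 0·∞ indeterminate form at x → -∞.
Rewrite the product as 4x^5 / e^(-3x) (an ∞/∞ form) and apply L'Hôpital, or use the standard hierarchy e^(3|x|) ≫ |x^5| as x → -∞.
The indeterminate product → 0, so the limit = 1.

Final answer: 1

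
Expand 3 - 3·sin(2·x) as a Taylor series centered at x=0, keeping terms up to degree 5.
-4·x^5/5 + 4·x^3 - 6·x + 3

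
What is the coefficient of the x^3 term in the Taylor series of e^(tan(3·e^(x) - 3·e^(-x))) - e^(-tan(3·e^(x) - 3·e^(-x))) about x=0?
218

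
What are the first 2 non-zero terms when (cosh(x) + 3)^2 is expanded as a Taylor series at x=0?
4·x^2 + 16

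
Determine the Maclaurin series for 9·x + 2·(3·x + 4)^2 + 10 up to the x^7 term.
18·x^2 + 57·x + 42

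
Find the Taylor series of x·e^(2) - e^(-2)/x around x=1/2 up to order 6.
(-4 + e^(4))·e^(-2)/2 + (4 + e^(4))·e^(-2)·(x - 1/2) - 8·e^(-2)·(x - 1/2)^2 + 16·e^(-2)·(x - 1/2)^3 - 32·e^(-2)·(x - 1/2)^4 + 64·e^(-2)·(x - 1/2)^5 - 128·e^(-2)·(x - 1/2)^6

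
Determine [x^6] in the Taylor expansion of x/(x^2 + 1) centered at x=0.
Expand to order 6: x/(x^2 + 1) = x^5 - x^3 + x + O(x^7).
The coefficient of x^6 is 0.

Final answer: 0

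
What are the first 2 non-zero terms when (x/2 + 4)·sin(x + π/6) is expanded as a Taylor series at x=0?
x·(1/4 + 2·√(3)) + 2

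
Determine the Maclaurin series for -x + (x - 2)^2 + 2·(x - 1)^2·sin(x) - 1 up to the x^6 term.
-x^6/30 - 19·x^5/60 + 2·x^4/3 + 5·x^3/3 - 3·x^2 - 3·x + 3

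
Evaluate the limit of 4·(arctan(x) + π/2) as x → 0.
Direct substitution at x = 0 gives 2·π.

Final answer: 2·π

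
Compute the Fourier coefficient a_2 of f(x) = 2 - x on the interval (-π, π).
a_2 = (1/π) ∫_{-π}^{π} f(x)·cos(2x) dx.
Evaluate the integral (use parity and integration by parts as needed): a_2 = 0.

Final answer: 0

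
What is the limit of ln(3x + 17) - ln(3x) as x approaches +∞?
This is an ∞ − ∞ indeterminate form.
Combine the logarithms: ln(3x+17) − ln(3x) = ln((3x+17)/(3x)) = ln(1 + 17/(3x)) → ln(1) = 0.
Limit = 0.

Final answer: 0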